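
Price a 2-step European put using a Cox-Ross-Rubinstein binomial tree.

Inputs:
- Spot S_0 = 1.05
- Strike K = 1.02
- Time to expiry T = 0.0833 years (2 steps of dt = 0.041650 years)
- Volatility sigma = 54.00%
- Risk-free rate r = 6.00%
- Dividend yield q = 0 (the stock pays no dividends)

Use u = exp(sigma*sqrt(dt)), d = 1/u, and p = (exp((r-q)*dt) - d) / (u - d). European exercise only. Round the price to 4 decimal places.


Answer: Price = V(0,0) = 0.0471

Derivation:
dt = T/N = 0.041650
u = exp(sigma*sqrt(dt)) = 1.116507; d = 1/u = 0.895651
p = (exp((r-q)*dt) - d) / (u - d) = 0.483806
Discount per step: exp(-r*dt) = 0.997504
Stock lattice S(k, i) with i counting down-moves:
  k=0: S(0,0) = 1.0500
  k=1: S(1,0) = 1.1723; S(1,1) = 0.9404
  k=2: S(2,0) = 1.3089; S(2,1) = 1.0500; S(2,2) = 0.8423
Terminal payoffs V(N, i) = max(K - S_T, 0):
  V(2,0) = 0.000000; V(2,1) = 0.000000; V(2,2) = 0.177701
Backward induction: V(k, i) = exp(-r*dt) * [p * V(k+1, i) + (1-p) * V(k+1, i+1)].
  V(1,0) = exp(-r*dt) * [p*0.000000 + (1-p)*0.000000] = 0.000000
  V(1,1) = exp(-r*dt) * [p*0.000000 + (1-p)*0.177701] = 0.091499
  V(0,0) = exp(-r*dt) * [p*0.000000 + (1-p)*0.091499] = 0.047113


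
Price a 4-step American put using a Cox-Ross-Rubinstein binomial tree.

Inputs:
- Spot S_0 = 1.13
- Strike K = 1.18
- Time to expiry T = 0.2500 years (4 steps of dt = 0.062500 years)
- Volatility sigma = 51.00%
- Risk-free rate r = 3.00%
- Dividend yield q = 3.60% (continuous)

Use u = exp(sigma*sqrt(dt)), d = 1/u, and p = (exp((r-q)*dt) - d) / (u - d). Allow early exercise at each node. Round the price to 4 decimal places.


dt = T/N = 0.062500
u = exp(sigma*sqrt(dt)) = 1.135985; d = 1/u = 0.880293
p = (exp((r-q)*dt) - d) / (u - d) = 0.466702
Discount per step: exp(-r*dt) = 0.998127
Stock lattice S(k, i) with i counting down-moves:
  k=0: S(0,0) = 1.1300
  k=1: S(1,0) = 1.2837; S(1,1) = 0.9947
  k=2: S(2,0) = 1.4582; S(2,1) = 1.1300; S(2,2) = 0.8757
  k=3: S(3,0) = 1.6565; S(3,1) = 1.2837; S(3,2) = 0.9947; S(3,3) = 0.7708
  k=4: S(4,0) = 1.8818; S(4,1) = 1.4582; S(4,2) = 1.1300; S(4,3) = 0.8757; S(4,4) = 0.6786
Terminal payoffs V(N, i) = max(K - S_T, 0):
  V(4,0) = 0.000000; V(4,1) = 0.000000; V(4,2) = 0.050000; V(4,3) = 0.304344; V(4,4) = 0.501440
Backward induction: V(k, i) = exp(-r*dt) * [p * V(k+1, i) + (1-p) * V(k+1, i+1)]; then take max(V_cont, immediate exercise) for American.
  V(3,0) = exp(-r*dt) * [p*0.000000 + (1-p)*0.000000] = 0.000000; exercise = 0.000000; V(3,0) = max -> 0.000000
  V(3,1) = exp(-r*dt) * [p*0.000000 + (1-p)*0.050000] = 0.026615; exercise = 0.000000; V(3,1) = max -> 0.026615
  V(3,2) = exp(-r*dt) * [p*0.050000 + (1-p)*0.304344] = 0.185294; exercise = 0.185268; V(3,2) = max -> 0.185294
  V(3,3) = exp(-r*dt) * [p*0.304344 + (1-p)*0.501440] = 0.408688; exercise = 0.409166; V(3,3) = max -> 0.409166
  V(2,0) = exp(-r*dt) * [p*0.000000 + (1-p)*0.026615] = 0.014167; exercise = 0.000000; V(2,0) = max -> 0.014167
  V(2,1) = exp(-r*dt) * [p*0.026615 + (1-p)*0.185294] = 0.111030; exercise = 0.050000; V(2,1) = max -> 0.111030
  V(2,2) = exp(-r*dt) * [p*0.185294 + (1-p)*0.409166] = 0.304114; exercise = 0.304344; V(2,2) = max -> 0.304344
  V(1,0) = exp(-r*dt) * [p*0.014167 + (1-p)*0.111030] = 0.065700; exercise = 0.000000; V(1,0) = max -> 0.065700
  V(1,1) = exp(-r*dt) * [p*0.111030 + (1-p)*0.304344] = 0.213723; exercise = 0.185268; V(1,1) = max -> 0.213723
  V(0,0) = exp(-r*dt) * [p*0.065700 + (1-p)*0.213723] = 0.144370; exercise = 0.050000; V(0,0) = max -> 0.144370

Answer: Price = V(0,0) = 0.1444


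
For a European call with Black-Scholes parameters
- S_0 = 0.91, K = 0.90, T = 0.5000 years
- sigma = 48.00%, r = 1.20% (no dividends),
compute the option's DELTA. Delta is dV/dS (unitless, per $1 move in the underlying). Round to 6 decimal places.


Answer: Delta = 0.587041

Derivation:
d1 = 0.2199391891; d2 = -0.1194720659
phi(d1) = 0.3894089677; exp(-qT) = 1.0000000000; exp(-rT) = 0.9940179641
N(d1) = 0.5870407425
Delta = exp(-qT) * N(d1) = 1.0000000000 * 0.5870407425 = 0.587041


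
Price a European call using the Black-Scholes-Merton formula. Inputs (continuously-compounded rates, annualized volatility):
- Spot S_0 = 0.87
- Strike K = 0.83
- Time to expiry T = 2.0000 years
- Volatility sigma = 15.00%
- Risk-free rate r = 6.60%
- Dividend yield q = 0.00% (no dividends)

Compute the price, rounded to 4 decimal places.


Answer: Price = 0.1613

Derivation:
d1 = (ln(S/K) + (r - q + 0.5*sigma^2) * T) / (sigma * sqrt(T)) = 0.95019836
d2 = d1 - sigma * sqrt(T) = 0.73806632
exp(-rT) = 0.87634100; exp(-qT) = 1.00000000
C = S_0 * exp(-qT) * N(d1) - K * exp(-rT) * N(d2)
N(d1) = 0.82899426; N(d2) = 0.76976293
C = 0.8700 * 1.00000000 * 0.82899426 - 0.8300 * 0.87634100 * 0.76976293 = 0.1613


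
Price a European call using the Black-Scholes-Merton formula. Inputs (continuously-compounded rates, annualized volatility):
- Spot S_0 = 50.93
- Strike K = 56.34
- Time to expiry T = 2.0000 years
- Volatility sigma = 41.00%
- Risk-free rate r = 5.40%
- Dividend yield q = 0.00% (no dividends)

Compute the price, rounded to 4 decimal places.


d1 = (ln(S/K) + (r - q + 0.5*sigma^2) * T) / (sigma * sqrt(T)) = 0.30206805
d2 = d1 - sigma * sqrt(T) = -0.27775951
exp(-rT) = 0.89762760; exp(-qT) = 1.00000000
C = S_0 * exp(-qT) * N(d1) - K * exp(-rT) * N(d2)
N(d1) = 0.61869990; N(d2) = 0.39059849
C = 50.9300 * 1.00000000 * 0.61869990 - 56.3400 * 0.89762760 * 0.39059849 = 11.7569

Answer: Price = 11.7569


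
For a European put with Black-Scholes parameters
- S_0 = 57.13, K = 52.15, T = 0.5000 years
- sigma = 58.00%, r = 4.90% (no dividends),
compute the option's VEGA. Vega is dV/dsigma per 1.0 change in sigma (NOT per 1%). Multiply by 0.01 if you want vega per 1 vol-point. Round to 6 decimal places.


d1 = 0.4871848472; d2 = 0.0770629141
phi(d1) = 0.3542993609; exp(-qT) = 1.0000000000; exp(-rT) = 0.9757976889
Vega = S * exp(-qT) * phi(d1) * sqrt(T) = 57.1300 * 1.0000000000 * 0.3542993609 * 0.7071067812 = 14.312635

Answer: Vega = 14.312635


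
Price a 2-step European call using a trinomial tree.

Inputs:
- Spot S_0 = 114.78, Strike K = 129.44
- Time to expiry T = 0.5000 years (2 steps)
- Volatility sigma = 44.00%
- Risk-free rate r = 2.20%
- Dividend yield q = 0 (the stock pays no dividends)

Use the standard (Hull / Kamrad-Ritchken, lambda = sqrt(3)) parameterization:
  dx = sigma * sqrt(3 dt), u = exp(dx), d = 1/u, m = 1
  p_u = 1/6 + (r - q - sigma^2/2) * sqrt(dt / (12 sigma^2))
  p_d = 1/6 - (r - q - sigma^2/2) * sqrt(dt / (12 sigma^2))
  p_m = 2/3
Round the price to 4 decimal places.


dt = T/N = 0.250000; dx = sigma*sqrt(3*dt) = 0.381051
u = exp(dx) = 1.463823; d = 1/u = 0.683143
p_u = 0.142129, p_m = 0.666667, p_d = 0.191204
Discount per step: exp(-r*dt) = 0.994515
Stock lattice S(k, j) with j the centered position index:
  k=0: S(0,+0) = 114.7800
  k=1: S(1,-1) = 78.4111; S(1,+0) = 114.7800; S(1,+1) = 168.0175
  k=2: S(2,-2) = 53.5660; S(2,-1) = 78.4111; S(2,+0) = 114.7800; S(2,+1) = 168.0175; S(2,+2) = 245.9479
Terminal payoffs V(N, j) = max(S_T - K, 0):
  V(2,-2) = 0.000000; V(2,-1) = 0.000000; V(2,+0) = 0.000000; V(2,+1) = 38.577549; V(2,+2) = 116.507871
Backward induction: V(k, j) = exp(-r*dt) * [p_u * V(k+1, j+1) + p_m * V(k+1, j) + p_d * V(k+1, j-1)]
  V(1,-1) = exp(-r*dt) * [p_u*0.000000 + p_m*0.000000 + p_d*0.000000] = 0.000000
  V(1,+0) = exp(-r*dt) * [p_u*38.577549 + p_m*0.000000 + p_d*0.000000] = 5.452926
  V(1,+1) = exp(-r*dt) * [p_u*116.507871 + p_m*38.577549 + p_d*0.000000] = 42.045657
  V(0,+0) = exp(-r*dt) * [p_u*42.045657 + p_m*5.452926 + p_d*0.000000] = 9.558486

Answer: Price = V(0,0) = 9.5585


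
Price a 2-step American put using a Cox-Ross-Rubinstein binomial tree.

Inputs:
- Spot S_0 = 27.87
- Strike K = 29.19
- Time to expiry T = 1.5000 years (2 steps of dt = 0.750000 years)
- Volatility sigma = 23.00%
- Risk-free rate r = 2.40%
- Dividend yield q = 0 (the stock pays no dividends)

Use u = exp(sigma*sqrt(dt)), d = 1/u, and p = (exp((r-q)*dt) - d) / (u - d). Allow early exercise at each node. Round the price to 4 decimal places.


Answer: Price = V(0,0) = 3.4654

Derivation:
dt = T/N = 0.750000
u = exp(sigma*sqrt(dt)) = 1.220409; d = 1/u = 0.819398
p = (exp((r-q)*dt) - d) / (u - d) = 0.495660
Discount per step: exp(-r*dt) = 0.982161
Stock lattice S(k, i) with i counting down-moves:
  k=0: S(0,0) = 27.8700
  k=1: S(1,0) = 34.0128; S(1,1) = 22.8366
  k=2: S(2,0) = 41.5095; S(2,1) = 27.8700; S(2,2) = 18.7123
Terminal payoffs V(N, i) = max(K - S_T, 0):
  V(2,0) = 0.000000; V(2,1) = 1.320000; V(2,2) = 10.477736
Backward induction: V(k, i) = exp(-r*dt) * [p * V(k+1, i) + (1-p) * V(k+1, i+1)]; then take max(V_cont, immediate exercise) for American.
  V(1,0) = exp(-r*dt) * [p*0.000000 + (1-p)*1.320000] = 0.653852; exercise = 0.000000; V(1,0) = max -> 0.653852
  V(1,1) = exp(-r*dt) * [p*1.320000 + (1-p)*10.477736] = 5.832669; exercise = 6.353389; V(1,1) = max -> 6.353389
  V(0,0) = exp(-r*dt) * [p*0.653852 + (1-p)*6.353389] = 3.465412; exercise = 1.320000; V(0,0) = max -> 3.465412


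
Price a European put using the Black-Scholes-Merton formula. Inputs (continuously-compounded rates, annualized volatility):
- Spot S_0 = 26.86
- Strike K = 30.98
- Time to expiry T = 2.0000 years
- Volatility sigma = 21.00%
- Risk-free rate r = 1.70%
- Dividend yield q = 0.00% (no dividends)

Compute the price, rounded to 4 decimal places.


Answer: Price = 5.1152

Derivation:
d1 = (ln(S/K) + (r - q + 0.5*sigma^2) * T) / (sigma * sqrt(T)) = -0.21753178
d2 = d1 - sigma * sqrt(T) = -0.51451663
exp(-rT) = 0.96657150; exp(-qT) = 1.00000000
P = K * exp(-rT) * N(-d2) - S_0 * exp(-qT) * N(-d1)
N(-d1) = 0.58610303; N(-d2) = 0.69655458
P = 30.9800 * 0.96657150 * 0.69655458 - 26.8600 * 1.00000000 * 0.58610303 = 5.1152


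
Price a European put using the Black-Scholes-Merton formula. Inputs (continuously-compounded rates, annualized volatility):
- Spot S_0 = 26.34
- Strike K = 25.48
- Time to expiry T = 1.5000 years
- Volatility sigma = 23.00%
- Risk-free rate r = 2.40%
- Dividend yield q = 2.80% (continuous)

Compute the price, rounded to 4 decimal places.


d1 = (ln(S/K) + (r - q + 0.5*sigma^2) * T) / (sigma * sqrt(T)) = 0.23738703
d2 = d1 - sigma * sqrt(T) = -0.04430429
exp(-rT) = 0.96464029; exp(-qT) = 0.95886978
P = K * exp(-rT) * N(-d2) - S_0 * exp(-qT) * N(-d1)
N(-d1) = 0.40617828; N(-d2) = 0.51766907
P = 25.4800 * 0.96464029 * 0.51766907 - 26.3400 * 0.95886978 * 0.40617828 = 2.4651

Answer: Price = 2.4651


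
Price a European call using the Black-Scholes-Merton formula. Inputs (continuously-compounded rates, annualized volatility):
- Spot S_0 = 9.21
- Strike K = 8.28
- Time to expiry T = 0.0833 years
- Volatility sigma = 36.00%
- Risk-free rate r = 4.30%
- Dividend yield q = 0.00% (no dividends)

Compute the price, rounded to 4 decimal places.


d1 = (ln(S/K) + (r - q + 0.5*sigma^2) * T) / (sigma * sqrt(T)) = 1.11091539
d2 = d1 - sigma * sqrt(T) = 1.00701313
exp(-rT) = 0.99642451; exp(-qT) = 1.00000000
C = S_0 * exp(-qT) * N(d1) - K * exp(-rT) * N(d2)
N(d1) = 0.86669762; N(d2) = 0.84303577
C = 9.2100 * 1.00000000 * 0.86669762 - 8.2800 * 0.99642451 * 0.84303577 = 1.0269

Answer: Price = 1.0269


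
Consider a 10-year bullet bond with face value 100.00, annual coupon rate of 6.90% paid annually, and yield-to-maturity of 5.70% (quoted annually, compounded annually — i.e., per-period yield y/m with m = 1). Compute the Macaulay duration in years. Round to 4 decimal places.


Coupon per period c = face * coupon_rate / m = 6.900000
Periods per year m = 1; per-period yield y/m = 0.057000
Number of cashflows N = 10
Cashflows (t years, CF_t, discount factor 1/(1+y/m)^(m*t), PV):
  t = 1.0000: CF_t = 6.900000, DF = 0.946074, PV = 6.527909
  t = 2.0000: CF_t = 6.900000, DF = 0.895056, PV = 6.175884
  t = 3.0000: CF_t = 6.900000, DF = 0.846789, PV = 5.842842
  t = 4.0000: CF_t = 6.900000, DF = 0.801125, PV = 5.527760
  t = 5.0000: CF_t = 6.900000, DF = 0.757923, PV = 5.229668
  t = 6.0000: CF_t = 6.900000, DF = 0.717051, PV = 4.947652
  t = 7.0000: CF_t = 6.900000, DF = 0.678383, PV = 4.680844
  t = 8.0000: CF_t = 6.900000, DF = 0.641801, PV = 4.428424
  t = 9.0000: CF_t = 6.900000, DF = 0.607191, PV = 4.189616
  t = 10.0000: CF_t = 106.900000, DF = 0.574447, PV = 61.408407
Price P = sum_t PV_t = 108.959006
Macaulay numerator sum_t t * PV_t:
  t * PV_t at t = 1.0000: 6.527909
  t * PV_t at t = 2.0000: 12.351768
  t * PV_t at t = 3.0000: 17.528525
  t * PV_t at t = 4.0000: 22.111038
  t * PV_t at t = 5.0000: 26.148342
  t * PV_t at t = 6.0000: 29.685913
  t * PV_t at t = 7.0000: 32.765909
  t * PV_t at t = 8.0000: 35.427392
  t * PV_t at t = 9.0000: 37.706543
  t * PV_t at t = 10.0000: 614.084071
Macaulay duration D = (sum_t t * PV_t) / P = 834.337410 / 108.959006 = 7.657352

Answer: Macaulay duration = 7.6574 years


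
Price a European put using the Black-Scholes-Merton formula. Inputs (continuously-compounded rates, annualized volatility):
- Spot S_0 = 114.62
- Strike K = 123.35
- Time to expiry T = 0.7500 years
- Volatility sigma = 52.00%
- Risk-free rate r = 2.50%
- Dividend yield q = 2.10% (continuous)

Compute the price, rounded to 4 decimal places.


d1 = (ln(S/K) + (r - q + 0.5*sigma^2) * T) / (sigma * sqrt(T)) = 0.06883007
d2 = d1 - sigma * sqrt(T) = -0.38150314
exp(-rT) = 0.98142469; exp(-qT) = 0.98437338
P = K * exp(-rT) * N(-d2) - S_0 * exp(-qT) * N(-d1)
N(-d1) = 0.47256244; N(-d2) = 0.64858503
P = 123.3500 * 0.98142469 * 0.64858503 - 114.6200 * 0.98437338 * 0.47256244 = 25.1982

Answer: Price = 25.1982


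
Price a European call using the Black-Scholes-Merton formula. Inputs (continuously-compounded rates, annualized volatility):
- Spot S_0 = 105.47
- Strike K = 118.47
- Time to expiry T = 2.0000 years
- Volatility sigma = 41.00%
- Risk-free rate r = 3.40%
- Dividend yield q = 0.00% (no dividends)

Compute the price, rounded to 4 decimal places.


Answer: Price = 22.1310

Derivation:
d1 = (ln(S/K) + (r - q + 0.5*sigma^2) * T) / (sigma * sqrt(T)) = 0.20672834
d2 = d1 - sigma * sqrt(T) = -0.37309922
exp(-rT) = 0.93426047; exp(-qT) = 1.00000000
C = S_0 * exp(-qT) * N(d1) - K * exp(-rT) * N(d2)
N(d1) = 0.58188899; N(d2) = 0.35453730
C = 105.4700 * 1.00000000 * 0.58188899 - 118.4700 * 0.93426047 * 0.35453730 = 22.1310


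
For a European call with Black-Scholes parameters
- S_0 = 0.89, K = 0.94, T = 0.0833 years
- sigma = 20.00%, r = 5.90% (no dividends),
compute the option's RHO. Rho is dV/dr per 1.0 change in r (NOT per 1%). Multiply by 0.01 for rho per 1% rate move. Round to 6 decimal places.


Answer: Rho = 0.014537

Derivation:
d1 = -0.8328970043; d2 = -0.8906204831
phi(d1) = 0.2820143725; exp(-qT) = 1.0000000000; exp(-rT) = 0.9950973574
N(d2) = 0.1865664033
Rho = K*T*exp(-rT)*N(d2) = 0.9400 * 0.0833 * 0.9950973574 * 0.1865664033 = 0.014537


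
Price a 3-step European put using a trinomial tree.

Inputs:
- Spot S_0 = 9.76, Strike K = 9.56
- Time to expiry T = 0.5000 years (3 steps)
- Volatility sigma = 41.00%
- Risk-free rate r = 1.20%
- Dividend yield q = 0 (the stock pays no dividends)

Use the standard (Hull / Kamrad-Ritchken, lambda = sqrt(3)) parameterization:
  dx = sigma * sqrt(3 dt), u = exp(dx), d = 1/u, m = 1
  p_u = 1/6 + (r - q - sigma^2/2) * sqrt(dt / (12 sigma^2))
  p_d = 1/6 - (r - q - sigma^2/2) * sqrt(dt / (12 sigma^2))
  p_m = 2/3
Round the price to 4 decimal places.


dt = T/N = 0.166667; dx = sigma*sqrt(3*dt) = 0.289914
u = exp(dx) = 1.336312; d = 1/u = 0.748328
p_u = 0.145956, p_m = 0.666667, p_d = 0.187377
Discount per step: exp(-r*dt) = 0.998002
Stock lattice S(k, j) with j the centered position index:
  k=0: S(0,+0) = 9.7600
  k=1: S(1,-1) = 7.3037; S(1,+0) = 9.7600; S(1,+1) = 13.0424
  k=2: S(2,-2) = 5.4656; S(2,-1) = 7.3037; S(2,+0) = 9.7600; S(2,+1) = 13.0424; S(2,+2) = 17.4287
  k=3: S(3,-3) = 4.0900; S(3,-2) = 5.4656; S(3,-1) = 7.3037; S(3,+0) = 9.7600; S(3,+1) = 13.0424; S(3,+2) = 17.4287; S(3,+3) = 23.2902
Terminal payoffs V(N, j) = max(K - S_T, 0):
  V(3,-3) = 5.469975; V(3,-2) = 4.094450; V(3,-1) = 2.256318; V(3,+0) = 0.000000; V(3,+1) = 0.000000; V(3,+2) = 0.000000; V(3,+3) = 0.000000
Backward induction: V(k, j) = exp(-r*dt) * [p_u * V(k+1, j+1) + p_m * V(k+1, j) + p_d * V(k+1, j-1)]
  V(2,-2) = exp(-r*dt) * [p_u*2.256318 + p_m*4.094450 + p_d*5.469975] = 4.075744
  V(2,-1) = exp(-r*dt) * [p_u*0.000000 + p_m*2.256318 + p_d*4.094450] = 2.266879
  V(2,+0) = exp(-r*dt) * [p_u*0.000000 + p_m*0.000000 + p_d*2.256318] = 0.421937
  V(2,+1) = exp(-r*dt) * [p_u*0.000000 + p_m*0.000000 + p_d*0.000000] = 0.000000
  V(2,+2) = exp(-r*dt) * [p_u*0.000000 + p_m*0.000000 + p_d*0.000000] = 0.000000
  V(1,-1) = exp(-r*dt) * [p_u*0.421937 + p_m*2.266879 + p_d*4.075744] = 2.331869
  V(1,+0) = exp(-r*dt) * [p_u*0.000000 + p_m*0.421937 + p_d*2.266879] = 0.704641
  V(1,+1) = exp(-r*dt) * [p_u*0.000000 + p_m*0.000000 + p_d*0.421937] = 0.078903
  V(0,+0) = exp(-r*dt) * [p_u*0.078903 + p_m*0.704641 + p_d*2.331869] = 0.916381

Answer: Price = V(0,0) = 0.9164


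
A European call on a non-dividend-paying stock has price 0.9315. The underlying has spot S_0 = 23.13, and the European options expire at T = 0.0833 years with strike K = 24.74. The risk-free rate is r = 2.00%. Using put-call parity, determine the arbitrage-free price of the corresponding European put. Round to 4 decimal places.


Answer: Put price = 2.5003

Derivation:
Put-call parity: C - P = S_0 * exp(-qT) - K * exp(-rT).
S_0 * exp(-qT) = 23.1300 * 1.00000000 = 23.13000000
K * exp(-rT) = 24.7400 * 0.99833539 = 24.69881747
P = C - S*exp(-qT) + K*exp(-rT)
P = 0.9315 - 23.13000000 + 24.69881747 = 2.5003


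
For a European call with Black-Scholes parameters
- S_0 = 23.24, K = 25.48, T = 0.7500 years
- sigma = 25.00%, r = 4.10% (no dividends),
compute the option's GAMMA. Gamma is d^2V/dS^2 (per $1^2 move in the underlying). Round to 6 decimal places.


d1 = -0.1747357459; d2 = -0.3912420968
phi(d1) = 0.3928981647; exp(-qT) = 1.0000000000; exp(-rT) = 0.9697179723
Gamma = exp(-qT) * phi(d1) / (S * sigma * sqrt(T)) = 1.0000000000 * 0.3928981647 / (23.2400 * 0.2500 * 0.8660254038) = 0.078086

Answer: Gamma = 0.078086


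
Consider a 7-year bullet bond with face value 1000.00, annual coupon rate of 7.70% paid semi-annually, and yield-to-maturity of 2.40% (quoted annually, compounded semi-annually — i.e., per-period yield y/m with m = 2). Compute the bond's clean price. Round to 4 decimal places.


Coupon per period c = face * coupon_rate / m = 38.500000
Periods per year m = 2; per-period yield y/m = 0.012000
Number of cashflows N = 14
Cashflows (t years, CF_t, discount factor 1/(1+y/m)^(m*t), PV):
  t = 0.5000: CF_t = 38.500000, DF = 0.988142, PV = 38.043478
  t = 1.0000: CF_t = 38.500000, DF = 0.976425, PV = 37.592370
  t = 1.5000: CF_t = 38.500000, DF = 0.964847, PV = 37.146610
  t = 2.0000: CF_t = 38.500000, DF = 0.953406, PV = 36.706137
  t = 2.5000: CF_t = 38.500000, DF = 0.942101, PV = 36.270886
  t = 3.0000: CF_t = 38.500000, DF = 0.930930, PV = 35.840797
  t = 3.5000: CF_t = 38.500000, DF = 0.919891, PV = 35.415807
  t = 4.0000: CF_t = 38.500000, DF = 0.908983, PV = 34.995857
  t = 4.5000: CF_t = 38.500000, DF = 0.898205, PV = 34.580886
  t = 5.0000: CF_t = 38.500000, DF = 0.887554, PV = 34.170836
  t = 5.5000: CF_t = 38.500000, DF = 0.877030, PV = 33.765648
  t = 6.0000: CF_t = 38.500000, DF = 0.866630, PV = 33.365265
  t = 6.5000: CF_t = 38.500000, DF = 0.856354, PV = 32.969630
  t = 7.0000: CF_t = 1038.500000, DF = 0.846200, PV = 878.778303
Price P = sum_t PV_t = 1339.642510

Answer: Price = 1339.6425


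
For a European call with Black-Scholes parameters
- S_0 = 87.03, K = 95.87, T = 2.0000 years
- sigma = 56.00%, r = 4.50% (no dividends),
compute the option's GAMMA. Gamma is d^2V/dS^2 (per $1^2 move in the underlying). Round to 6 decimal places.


Answer: Gamma = 0.005370

Derivation:
d1 = 0.3874689841; d2 = -0.4044906108
phi(d1) = 0.3700916357; exp(-qT) = 1.0000000000; exp(-rT) = 0.9139311853
Gamma = exp(-qT) * phi(d1) / (S * sigma * sqrt(T)) = 1.0000000000 * 0.3700916357 / (87.0300 * 0.5600 * 1.4142135624) = 0.005370


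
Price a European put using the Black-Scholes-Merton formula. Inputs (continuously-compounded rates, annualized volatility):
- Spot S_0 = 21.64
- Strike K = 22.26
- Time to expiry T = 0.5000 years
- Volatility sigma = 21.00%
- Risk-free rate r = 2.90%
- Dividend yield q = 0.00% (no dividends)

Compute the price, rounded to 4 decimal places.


d1 = (ln(S/K) + (r - q + 0.5*sigma^2) * T) / (sigma * sqrt(T)) = -0.01833691
d2 = d1 - sigma * sqrt(T) = -0.16682933
exp(-rT) = 0.98560462; exp(-qT) = 1.00000000
P = K * exp(-rT) * N(-d2) - S_0 * exp(-qT) * N(-d1)
N(-d1) = 0.50731496; N(-d2) = 0.56624783
P = 22.2600 * 0.98560462 * 0.56624783 - 21.6400 * 1.00000000 * 0.50731496 = 1.4449

Answer: Price = 1.4449


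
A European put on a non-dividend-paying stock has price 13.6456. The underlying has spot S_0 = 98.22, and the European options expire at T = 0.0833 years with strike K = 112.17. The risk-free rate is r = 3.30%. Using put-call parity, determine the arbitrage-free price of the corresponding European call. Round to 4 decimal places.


Answer: Call price = 0.0035

Derivation:
Put-call parity: C - P = S_0 * exp(-qT) - K * exp(-rT).
S_0 * exp(-qT) = 98.2200 * 1.00000000 = 98.22000000
K * exp(-rT) = 112.1700 * 0.99725487 = 111.86207930
C = P + S*exp(-qT) - K*exp(-rT)
C = 13.6456 + 98.22000000 - 111.86207930 = 0.0035


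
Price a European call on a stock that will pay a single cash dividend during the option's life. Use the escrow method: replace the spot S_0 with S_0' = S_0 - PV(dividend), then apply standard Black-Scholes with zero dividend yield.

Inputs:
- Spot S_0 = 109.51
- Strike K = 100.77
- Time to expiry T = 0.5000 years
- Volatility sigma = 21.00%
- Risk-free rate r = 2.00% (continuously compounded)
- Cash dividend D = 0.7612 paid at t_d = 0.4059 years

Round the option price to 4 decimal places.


Answer: Price = 11.6747

Derivation:
PV(D) = D * exp(-r * t_d) = 0.7612 * 0.99191486 = 0.75504559
S_0' = S_0 - PV(D) = 109.5100 - 0.75504559 = 108.75495441
d1 = (ln(S_0'/K) + (r + sigma^2/2)*T) / (sigma*sqrt(T)) = 0.65512793
d2 = d1 - sigma*sqrt(T) = 0.50663551
exp(-rT) = 0.99004983
N(d1) = 0.74380730; N(d2) = 0.69379470
C = S_0' * N(d1) - K * exp(-rT) * N(d2) = 108.75495441 * 0.74380730 - 100.7700 * 0.99004983 * 0.69379470 = 11.6747


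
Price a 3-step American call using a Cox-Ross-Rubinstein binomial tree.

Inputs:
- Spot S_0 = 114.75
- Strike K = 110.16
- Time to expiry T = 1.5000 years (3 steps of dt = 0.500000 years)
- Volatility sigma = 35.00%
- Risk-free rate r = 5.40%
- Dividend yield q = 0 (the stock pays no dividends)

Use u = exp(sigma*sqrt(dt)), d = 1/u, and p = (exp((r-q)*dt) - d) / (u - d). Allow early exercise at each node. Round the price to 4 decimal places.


Answer: Price = V(0,0) = 27.0386

Derivation:
dt = T/N = 0.500000
u = exp(sigma*sqrt(dt)) = 1.280803; d = 1/u = 0.780760
p = (exp((r-q)*dt) - d) / (u - d) = 0.493173
Discount per step: exp(-r*dt) = 0.973361
Stock lattice S(k, i) with i counting down-moves:
  k=0: S(0,0) = 114.7500
  k=1: S(1,0) = 146.9722; S(1,1) = 89.5922
  k=2: S(2,0) = 188.2424; S(2,1) = 114.7500; S(2,2) = 69.9500
  k=3: S(3,0) = 241.1015; S(3,1) = 146.9722; S(3,2) = 89.5922; S(3,3) = 54.6142
Terminal payoffs V(N, i) = max(S_T - K, 0):
  V(3,0) = 130.941491; V(3,1) = 36.812166; V(3,2) = 0.000000; V(3,3) = 0.000000
Backward induction: V(k, i) = exp(-r*dt) * [p * V(k+1, i) + (1-p) * V(k+1, i+1)]; then take max(V_cont, immediate exercise) for American.
  V(2,0) = exp(-r*dt) * [p*130.941491 + (1-p)*36.812166] = 81.016945; exercise = 78.082419; V(2,0) = max -> 81.016945
  V(2,1) = exp(-r*dt) * [p*36.812166 + (1-p)*0.000000] = 17.671143; exercise = 4.590000; V(2,1) = max -> 17.671143
  V(2,2) = exp(-r*dt) * [p*0.000000 + (1-p)*0.000000] = 0.000000; exercise = 0.000000; V(2,2) = max -> 0.000000
  V(1,0) = exp(-r*dt) * [p*81.016945 + (1-p)*17.671143] = 47.608634; exercise = 36.812166; V(1,0) = max -> 47.608634
  V(1,1) = exp(-r*dt) * [p*17.671143 + (1-p)*0.000000] = 8.482775; exercise = 0.000000; V(1,1) = max -> 8.482775
  V(0,0) = exp(-r*dt) * [p*47.608634 + (1-p)*8.482775] = 27.038602; exercise = 4.590000; V(0,0) = max -> 27.038602


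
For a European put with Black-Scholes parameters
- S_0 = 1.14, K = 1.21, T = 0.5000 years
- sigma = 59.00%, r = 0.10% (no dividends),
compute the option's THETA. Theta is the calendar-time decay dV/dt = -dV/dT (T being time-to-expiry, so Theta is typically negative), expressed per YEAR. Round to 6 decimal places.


d1 = 0.0669543898; d2 = -0.3502386111
phi(d1) = 0.3980490746; exp(-qT) = 1.0000000000; exp(-rT) = 0.9995001250
Theta = -S*exp(-qT)*phi(d1)*sigma/(2*sqrt(T)) + r*K*exp(-rT)*N(-d2) - q*S*exp(-qT)*N(-d1)
N(-d1) = 0.4733090067; N(-d2) = 0.6369201840; sqrt(T) = 0.7071067812
Term 1 = -1.1400 * 1.0000000000 * 0.3980490746 * 0.5900 / (2 * 0.7071067812) = -0.1893121482
Term 2 = 0.0010 * 1.2100 * 0.9995001250 * 0.6369201840 = 0.0007702882
Term 3 = 0 (no dividend yield, q = 0)
Theta = -0.1893121482 + (0.0007702882) + (0.0000000000) = -0.188542

Answer: Theta = -0.188542


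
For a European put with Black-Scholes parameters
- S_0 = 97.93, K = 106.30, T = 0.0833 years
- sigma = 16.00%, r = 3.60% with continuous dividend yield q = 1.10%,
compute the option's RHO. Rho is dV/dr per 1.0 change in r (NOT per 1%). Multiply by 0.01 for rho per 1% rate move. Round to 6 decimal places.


d1 = -1.7077887826; d2 = -1.7539675656
phi(d1) = 0.0928091731; exp(-qT) = 0.9990841197; exp(-rT) = 0.9970056919
N(-d2) = 0.9602819675
Rho = -K*T*exp(-rT)*N(-d2) = -106.3000 * 0.0833 * 0.9970056919 * 0.9602819675 = -8.477634

Answer: Rho = -8.477634


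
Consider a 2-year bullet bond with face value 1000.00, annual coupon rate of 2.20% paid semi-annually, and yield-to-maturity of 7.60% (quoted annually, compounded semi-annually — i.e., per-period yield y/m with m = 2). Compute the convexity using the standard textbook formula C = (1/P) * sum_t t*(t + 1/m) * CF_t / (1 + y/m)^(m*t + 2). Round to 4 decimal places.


Answer: Convexity = 4.5345

Derivation:
Coupon per period c = face * coupon_rate / m = 11.000000
Periods per year m = 2; per-period yield y/m = 0.038000
Number of cashflows N = 4
Cashflows (t years, CF_t, discount factor 1/(1+y/m)^(m*t), PV):
  t = 0.5000: CF_t = 11.000000, DF = 0.963391, PV = 10.597303
  t = 1.0000: CF_t = 11.000000, DF = 0.928122, PV = 10.209347
  t = 1.5000: CF_t = 11.000000, DF = 0.894145, PV = 9.835595
  t = 2.0000: CF_t = 1011.000000, DF = 0.861411, PV = 870.886867
Price P = sum_t PV_t = 901.529112
Convexity numerator sum_t t*(t + 1/m) * CF_t / (1+y/m)^(m*t + 2):
  t = 0.5000: term = 4.917797
  t = 1.0000: term = 14.213287
  t = 1.5000: term = 27.385910
  t = 2.0000: term = 4041.448406
Convexity = (1/P) * sum = 4087.965400 / 901.529112 = 4.534480


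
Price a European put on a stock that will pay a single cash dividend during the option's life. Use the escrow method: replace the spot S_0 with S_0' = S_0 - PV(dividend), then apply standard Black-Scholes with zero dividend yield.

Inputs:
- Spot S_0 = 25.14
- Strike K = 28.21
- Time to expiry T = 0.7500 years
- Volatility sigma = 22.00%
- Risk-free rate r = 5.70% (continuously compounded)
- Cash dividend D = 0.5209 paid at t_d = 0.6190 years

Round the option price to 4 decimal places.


Answer: Price = 3.3833

Derivation:
PV(D) = D * exp(-r * t_d) = 0.5209 * 0.96533219 = 0.50284154
S_0' = S_0 - PV(D) = 25.1400 - 0.50284154 = 24.63715846
d1 = (ln(S_0'/K) + (r + sigma^2/2)*T) / (sigma*sqrt(T)) = -0.39113232
d2 = d1 - sigma*sqrt(T) = -0.58165791
exp(-rT) = 0.95815090
N(-d1) = 0.65215028; N(-d2) = 0.71960143
P = K * exp(-rT) * N(-d2) - S_0' * N(-d1) = 28.2100 * 0.95815090 * 0.71960143 - 24.63715846 * 0.65215028 = 3.3833


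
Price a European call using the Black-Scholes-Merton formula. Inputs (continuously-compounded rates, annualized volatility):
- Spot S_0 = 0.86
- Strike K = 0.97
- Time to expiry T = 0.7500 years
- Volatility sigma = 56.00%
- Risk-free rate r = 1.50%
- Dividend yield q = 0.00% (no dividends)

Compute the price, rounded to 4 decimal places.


Answer: Price = 0.1290

Derivation:
d1 = (ln(S/K) + (r - q + 0.5*sigma^2) * T) / (sigma * sqrt(T)) = 0.01749849
d2 = d1 - sigma * sqrt(T) = -0.46747573
exp(-rT) = 0.98881304; exp(-qT) = 1.00000000
C = S_0 * exp(-qT) * N(d1) - K * exp(-rT) * N(d2)
N(d1) = 0.50698053; N(d2) = 0.32007977
C = 0.8600 * 1.00000000 * 0.50698053 - 0.9700 * 0.98881304 * 0.32007977 = 0.1290


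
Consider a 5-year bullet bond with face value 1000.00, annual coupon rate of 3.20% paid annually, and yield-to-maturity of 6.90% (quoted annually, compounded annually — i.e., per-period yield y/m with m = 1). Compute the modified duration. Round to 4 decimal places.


Answer: Modified duration = 4.3676

Derivation:
Coupon per period c = face * coupon_rate / m = 32.000000
Periods per year m = 1; per-period yield y/m = 0.069000
Number of cashflows N = 5
Cashflows (t years, CF_t, discount factor 1/(1+y/m)^(m*t), PV):
  t = 1.0000: CF_t = 32.000000, DF = 0.935454, PV = 29.934518
  t = 2.0000: CF_t = 32.000000, DF = 0.875074, PV = 28.002356
  t = 3.0000: CF_t = 32.000000, DF = 0.818591, PV = 26.194907
  t = 4.0000: CF_t = 32.000000, DF = 0.765754, PV = 24.504123
  t = 5.0000: CF_t = 1032.000000, DF = 0.716327, PV = 739.249724
Price P = sum_t PV_t = 847.885628
First compute Macaulay numerator sum_t t * PV_t:
  t * PV_t at t = 1.0000: 29.934518
  t * PV_t at t = 2.0000: 56.004711
  t * PV_t at t = 3.0000: 78.584721
  t * PV_t at t = 4.0000: 98.016491
  t * PV_t at t = 5.0000: 3696.248622
Macaulay duration D = 3958.789063 / 847.885628 = 4.669013
Modified duration = D / (1 + y/m) = 4.669013 / (1 + 0.069000) = 4.367646


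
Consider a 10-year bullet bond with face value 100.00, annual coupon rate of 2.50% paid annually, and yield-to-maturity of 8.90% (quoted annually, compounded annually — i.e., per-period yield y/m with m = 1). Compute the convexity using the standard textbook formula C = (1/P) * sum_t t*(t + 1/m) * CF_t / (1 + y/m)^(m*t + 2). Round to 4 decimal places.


Coupon per period c = face * coupon_rate / m = 2.500000
Periods per year m = 1; per-period yield y/m = 0.089000
Number of cashflows N = 10
Cashflows (t years, CF_t, discount factor 1/(1+y/m)^(m*t), PV):
  t = 1.0000: CF_t = 2.500000, DF = 0.918274, PV = 2.295684
  t = 2.0000: CF_t = 2.500000, DF = 0.843226, PV = 2.108066
  t = 3.0000: CF_t = 2.500000, DF = 0.774313, PV = 1.935782
  t = 4.0000: CF_t = 2.500000, DF = 0.711031, PV = 1.777577
  t = 5.0000: CF_t = 2.500000, DF = 0.652921, PV = 1.632302
  t = 6.0000: CF_t = 2.500000, DF = 0.599560, PV = 1.498900
  t = 7.0000: CF_t = 2.500000, DF = 0.550560, PV = 1.376401
  t = 8.0000: CF_t = 2.500000, DF = 0.505565, PV = 1.263912
  t = 9.0000: CF_t = 2.500000, DF = 0.464247, PV = 1.160617
  t = 10.0000: CF_t = 102.500000, DF = 0.426306, PV = 43.696341
Price P = sum_t PV_t = 58.745583
Convexity numerator sum_t t*(t + 1/m) * CF_t / (1+y/m)^(m*t + 2):
  t = 1.0000: term = 3.871563
  t = 2.0000: term = 10.665464
  t = 3.0000: term = 19.587628
  t = 4.0000: term = 29.978005
  t = 5.0000: term = 41.292018
  t = 6.0000: term = 53.084320
  t = 7.0000: term = 64.994576
  t = 8.0000: term = 76.735037
  t = 9.0000: term = 88.079703
  t = 10.0000: term = 4053.050299
Convexity = (1/P) * sum = 4441.338614 / 58.745583 = 75.602937

Answer: Convexity = 75.6029


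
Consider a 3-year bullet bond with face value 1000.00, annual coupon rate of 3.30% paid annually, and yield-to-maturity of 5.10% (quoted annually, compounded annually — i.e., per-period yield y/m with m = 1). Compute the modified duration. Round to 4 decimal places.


Coupon per period c = face * coupon_rate / m = 33.000000
Periods per year m = 1; per-period yield y/m = 0.051000
Number of cashflows N = 3
Cashflows (t years, CF_t, discount factor 1/(1+y/m)^(m*t), PV):
  t = 1.0000: CF_t = 33.000000, DF = 0.951475, PV = 31.398668
  t = 2.0000: CF_t = 33.000000, DF = 0.905304, PV = 29.875041
  t = 3.0000: CF_t = 1033.000000, DF = 0.861374, PV = 889.799533
Price P = sum_t PV_t = 951.073242
First compute Macaulay numerator sum_t t * PV_t:
  t * PV_t at t = 1.0000: 31.398668
  t * PV_t at t = 2.0000: 59.750082
  t * PV_t at t = 3.0000: 2669.398599
Macaulay duration D = 2760.547348 / 951.073242 = 2.902560
Modified duration = D / (1 + y/m) = 2.902560 / (1 + 0.051000) = 2.761713

Answer: Modified duration = 2.7617


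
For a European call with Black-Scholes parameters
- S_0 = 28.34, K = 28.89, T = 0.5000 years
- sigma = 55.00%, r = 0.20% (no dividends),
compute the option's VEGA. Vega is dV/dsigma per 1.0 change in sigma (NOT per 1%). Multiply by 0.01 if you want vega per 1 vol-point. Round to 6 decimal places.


d1 = 0.1476020346; d2 = -0.2413066950
phi(d1) = 0.3946201140; exp(-qT) = 1.0000000000; exp(-rT) = 0.9990004998
Vega = S * exp(-qT) * phi(d1) * sqrt(T) = 28.3400 * 1.0000000000 * 0.3946201140 * 0.7071067812 = 7.907953

Answer: Vega = 7.907953


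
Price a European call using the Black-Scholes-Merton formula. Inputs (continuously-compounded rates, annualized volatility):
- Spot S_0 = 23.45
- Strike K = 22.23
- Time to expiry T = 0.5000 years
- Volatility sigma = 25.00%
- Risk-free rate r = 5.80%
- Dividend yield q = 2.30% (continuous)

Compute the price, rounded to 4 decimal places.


d1 = (ln(S/K) + (r - q + 0.5*sigma^2) * T) / (sigma * sqrt(T)) = 0.48961639
d2 = d1 - sigma * sqrt(T) = 0.31283969
exp(-rT) = 0.97141646; exp(-qT) = 0.98856587
C = S_0 * exp(-qT) * N(d1) - K * exp(-rT) * N(d2)
N(d1) = 0.68779731; N(d2) = 0.62279877
C = 23.4500 * 0.98856587 * 0.68779731 - 22.2300 * 0.97141646 * 0.62279877 = 2.4953

Answer: Price = 2.4953


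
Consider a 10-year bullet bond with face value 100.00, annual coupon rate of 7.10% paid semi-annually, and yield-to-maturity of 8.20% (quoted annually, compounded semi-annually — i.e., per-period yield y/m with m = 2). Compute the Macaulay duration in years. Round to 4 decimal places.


Coupon per period c = face * coupon_rate / m = 3.550000
Periods per year m = 2; per-period yield y/m = 0.041000
Number of cashflows N = 20
Cashflows (t years, CF_t, discount factor 1/(1+y/m)^(m*t), PV):
  t = 0.5000: CF_t = 3.550000, DF = 0.960615, PV = 3.410183
  t = 1.0000: CF_t = 3.550000, DF = 0.922781, PV = 3.275872
  t = 1.5000: CF_t = 3.550000, DF = 0.886437, PV = 3.146851
  t = 2.0000: CF_t = 3.550000, DF = 0.851524, PV = 3.022912
  t = 2.5000: CF_t = 3.550000, DF = 0.817987, PV = 2.903854
  t = 3.0000: CF_t = 3.550000, DF = 0.785770, PV = 2.789485
  t = 3.5000: CF_t = 3.550000, DF = 0.754823, PV = 2.679620
  t = 4.0000: CF_t = 3.550000, DF = 0.725094, PV = 2.574083
  t = 4.5000: CF_t = 3.550000, DF = 0.696536, PV = 2.472702
  t = 5.0000: CF_t = 3.550000, DF = 0.669103, PV = 2.375314
  t = 5.5000: CF_t = 3.550000, DF = 0.642750, PV = 2.281762
  t = 6.0000: CF_t = 3.550000, DF = 0.617435, PV = 2.191894
  t = 6.5000: CF_t = 3.550000, DF = 0.593117, PV = 2.105566
  t = 7.0000: CF_t = 3.550000, DF = 0.569757, PV = 2.022638
  t = 7.5000: CF_t = 3.550000, DF = 0.547317, PV = 1.942976
  t = 8.0000: CF_t = 3.550000, DF = 0.525761, PV = 1.866451
  t = 8.5000: CF_t = 3.550000, DF = 0.505054, PV = 1.792941
  t = 9.0000: CF_t = 3.550000, DF = 0.485162, PV = 1.722325
  t = 9.5000: CF_t = 3.550000, DF = 0.466054, PV = 1.654491
  t = 10.0000: CF_t = 103.550000, DF = 0.447698, PV = 46.359155
Price P = sum_t PV_t = 92.591074
Macaulay numerator sum_t t * PV_t:
  t * PV_t at t = 0.5000: 1.705091
  t * PV_t at t = 1.0000: 3.275872
  t * PV_t at t = 1.5000: 4.720276
  t * PV_t at t = 2.0000: 6.045823
  t * PV_t at t = 2.5000: 7.259634
  t * PV_t at t = 3.0000: 8.368454
  t * PV_t at t = 3.5000: 9.378671
  t * PV_t at t = 4.0000: 10.296331
  t * PV_t at t = 4.5000: 11.127159
  t * PV_t at t = 5.0000: 11.876571
  t * PV_t at t = 5.5000: 12.549691
  t * PV_t at t = 6.0000: 13.151366
  t * PV_t at t = 6.5000: 13.686179
  t * PV_t at t = 7.0000: 14.158465
  t * PV_t at t = 7.5000: 14.572319
  t * PV_t at t = 8.0000: 14.931611
  t * PV_t at t = 8.5000: 15.239997
  t * PV_t at t = 9.0000: 15.500929
  t * PV_t at t = 9.5000: 15.717668
  t * PV_t at t = 10.0000: 463.591552
Macaulay duration D = (sum_t t * PV_t) / P = 667.153658 / 92.591074 = 7.205378

Answer: Macaulay duration = 7.2054 years


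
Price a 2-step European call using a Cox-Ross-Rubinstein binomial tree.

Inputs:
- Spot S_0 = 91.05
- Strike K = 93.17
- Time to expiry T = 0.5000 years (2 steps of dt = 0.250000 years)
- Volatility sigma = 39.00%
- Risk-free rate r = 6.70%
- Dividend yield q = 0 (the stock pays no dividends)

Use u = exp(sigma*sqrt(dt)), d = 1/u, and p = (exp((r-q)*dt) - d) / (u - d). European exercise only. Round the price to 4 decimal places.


Answer: Price = V(0,0) = 9.7662

Derivation:
dt = T/N = 0.250000
u = exp(sigma*sqrt(dt)) = 1.215311; d = 1/u = 0.822835
p = (exp((r-q)*dt) - d) / (u - d) = 0.494441
Discount per step: exp(-r*dt) = 0.983390
Stock lattice S(k, i) with i counting down-moves:
  k=0: S(0,0) = 91.0500
  k=1: S(1,0) = 110.6541; S(1,1) = 74.9191
  k=2: S(2,0) = 134.4791; S(2,1) = 91.0500; S(2,2) = 61.6460
Terminal payoffs V(N, i) = max(S_T - K, 0):
  V(2,0) = 41.309101; V(2,1) = 0.000000; V(2,2) = 0.000000
Backward induction: V(k, i) = exp(-r*dt) * [p * V(k+1, i) + (1-p) * V(k+1, i+1)].
  V(1,0) = exp(-r*dt) * [p*41.309101 + (1-p)*0.000000] = 20.085648
  V(1,1) = exp(-r*dt) * [p*0.000000 + (1-p)*0.000000] = 0.000000
  V(0,0) = exp(-r*dt) * [p*20.085648 + (1-p)*0.000000] = 9.766207


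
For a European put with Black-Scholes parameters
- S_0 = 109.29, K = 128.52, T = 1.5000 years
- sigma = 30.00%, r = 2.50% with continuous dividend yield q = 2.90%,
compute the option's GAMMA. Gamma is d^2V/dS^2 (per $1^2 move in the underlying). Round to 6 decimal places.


d1 = -0.2737430924; d2 = -0.6411665538
phi(d1) = 0.3842714122; exp(-qT) = 0.9574325541; exp(-rT) = 0.9631944177
Gamma = exp(-qT) * phi(d1) / (S * sigma * sqrt(T)) = 0.9574325541 * 0.3842714122 / (109.2900 * 0.3000 * 1.2247448714) = 0.009162

Answer: Gamma = 0.009162


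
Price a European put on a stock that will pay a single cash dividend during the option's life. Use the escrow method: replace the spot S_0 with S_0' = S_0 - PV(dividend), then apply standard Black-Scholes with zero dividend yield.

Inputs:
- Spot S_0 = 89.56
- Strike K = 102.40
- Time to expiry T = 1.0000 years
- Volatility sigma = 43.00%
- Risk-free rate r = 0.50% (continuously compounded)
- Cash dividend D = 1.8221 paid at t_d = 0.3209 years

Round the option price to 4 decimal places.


PV(D) = D * exp(-r * t_d) = 1.8221 * 0.99839679 = 1.81917878
S_0' = S_0 - PV(D) = 89.5600 - 1.81917878 = 87.74082122
d1 = (ln(S_0'/K) + (r + sigma^2/2)*T) / (sigma*sqrt(T)) = -0.13267316
d2 = d1 - sigma*sqrt(T) = -0.56267316
exp(-rT) = 0.99501248
N(-d1) = 0.55277406; N(-d2) = 0.71317127
P = K * exp(-rT) * N(-d2) - S_0' * N(-d1) = 102.4000 * 0.99501248 * 0.71317127 - 87.74082122 * 0.55277406 = 24.1637

Answer: Price = 24.1637


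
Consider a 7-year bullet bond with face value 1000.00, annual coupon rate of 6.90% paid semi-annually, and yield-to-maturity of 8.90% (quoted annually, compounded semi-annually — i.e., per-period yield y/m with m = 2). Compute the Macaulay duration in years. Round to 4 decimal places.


Coupon per period c = face * coupon_rate / m = 34.500000
Periods per year m = 2; per-period yield y/m = 0.044500
Number of cashflows N = 14
Cashflows (t years, CF_t, discount factor 1/(1+y/m)^(m*t), PV):
  t = 0.5000: CF_t = 34.500000, DF = 0.957396, PV = 33.030158
  t = 1.0000: CF_t = 34.500000, DF = 0.916607, PV = 31.622937
  t = 1.5000: CF_t = 34.500000, DF = 0.877556, PV = 30.275670
  t = 2.0000: CF_t = 34.500000, DF = 0.840168, PV = 28.985802
  t = 2.5000: CF_t = 34.500000, DF = 0.804374, PV = 27.750887
  t = 3.0000: CF_t = 34.500000, DF = 0.770104, PV = 26.568585
  t = 3.5000: CF_t = 34.500000, DF = 0.737294, PV = 25.436654
  t = 4.0000: CF_t = 34.500000, DF = 0.705883, PV = 24.352948
  t = 4.5000: CF_t = 34.500000, DF = 0.675809, PV = 23.315412
  t = 5.0000: CF_t = 34.500000, DF = 0.647017, PV = 22.322080
  t = 5.5000: CF_t = 34.500000, DF = 0.619451, PV = 21.371067
  t = 6.0000: CF_t = 34.500000, DF = 0.593060, PV = 20.460572
  t = 6.5000: CF_t = 34.500000, DF = 0.567793, PV = 19.588867
  t = 7.0000: CF_t = 1034.500000, DF = 0.543603, PV = 562.357219
Price P = sum_t PV_t = 897.438858
Macaulay numerator sum_t t * PV_t:
  t * PV_t at t = 0.5000: 16.515079
  t * PV_t at t = 1.0000: 31.622937
  t * PV_t at t = 1.5000: 45.413505
  t * PV_t at t = 2.0000: 57.971604
  t * PV_t at t = 2.5000: 69.377218
  t * PV_t at t = 3.0000: 79.705756
  t * PV_t at t = 3.5000: 89.028289
  t * PV_t at t = 4.0000: 97.411792
  t * PV_t at t = 4.5000: 104.919355
  t * PV_t at t = 5.0000: 111.610398
  t * PV_t at t = 5.5000: 117.540869
  t * PV_t at t = 6.0000: 122.763430
  t * PV_t at t = 6.5000: 127.327636
  t * PV_t at t = 7.0000: 3936.500533
Macaulay duration D = (sum_t t * PV_t) / P = 5007.708400 / 897.438858 = 5.580000

Answer: Macaulay duration = 5.5800 years
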